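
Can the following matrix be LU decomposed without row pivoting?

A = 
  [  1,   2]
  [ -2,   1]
Yes.
A[1,1] = 1 ≠ 0, so Gaussian elimination proceeds without a row swap: multiplier ℓ₂₁ = (-2)/(1) = -2, and U[2,2] = 1 - (-2)(2) = 5.
L = 
  [  1,   0]
  [ -2,   1]
U = 
  [  1,   2]
  [  0,   5]
Check row 2 of LU: [(-2)(1), (-2)(2) + 5] = [-2, 1] = row 2 of A ✓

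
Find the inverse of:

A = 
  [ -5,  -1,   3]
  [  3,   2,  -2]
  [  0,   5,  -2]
det(A) = (-5)·((2)(-2) - (-2)(5)) - (-1)·((3)(-2) - (-2)(0)) + (3)·((3)(5) - (2)(0))
  = (-5)(6) - (-1)(-6) + (3)(15)
  = 9
det(A) = 9 ≠ 0, so A is invertible.

Cofactors Cᵢⱼ = (-1)ⁱ⁺ʲ·Mᵢⱼ:
C = 
  [  6,   6,  15]
  [ 13,  10,  25]
  [ -4,  -1,  -7]

adj(A) = Cᵀ:
adj(A) = 
  [  6,  13,  -4]
  [  6,  10,  -1]
  [ 15,  25,  -7]

A⁻¹ = (1/9) · adj(A):
A⁻¹ = 
  [ 2/3, 13/9, -4/9]
  [ 2/3, 10/9, -1/9]
  [ 5/3, 25/9, -7/9]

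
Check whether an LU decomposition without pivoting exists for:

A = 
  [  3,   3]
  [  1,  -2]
Yes.
A[1,1] = 3 ≠ 0, so Gaussian elimination proceeds without a row swap: multiplier ℓ₂₁ = (1)/(3) = 1/3, and U[2,2] = -2 - (1/3)(3) = -3.
L = 
  [  1,   0]
  [1/3,   1]
U = 
  [  3,   3]
  [  0,  -3]
Check row 2 of LU: [(1/3)(3), (1/3)(3) + (-3)] = [1, -2] = row 2 of A ✓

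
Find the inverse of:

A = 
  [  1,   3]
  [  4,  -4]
det(A) = (1)(-4) - (3)(4) = -16
For a 2×2 matrix, A⁻¹ = (1/det(A)) · [[d, -b], [-c, a]]
    = (-1/16) · [[-4, -3], [-4, 1]]

A⁻¹ = 
  [  1/4,  3/16]
  [  1/4, -1/16]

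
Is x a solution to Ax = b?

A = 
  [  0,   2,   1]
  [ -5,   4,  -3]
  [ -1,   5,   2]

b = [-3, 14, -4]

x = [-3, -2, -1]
No

Ax = [-5, 10, -9] ≠ b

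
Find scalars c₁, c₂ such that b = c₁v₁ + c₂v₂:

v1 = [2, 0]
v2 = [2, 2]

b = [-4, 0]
c1 = -2, c2 = 0

b = -2·v1 + 0·v2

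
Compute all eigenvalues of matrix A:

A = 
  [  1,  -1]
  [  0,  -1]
λ = 1, -1

tr(A) = 0, det(A) = -1
Characteristic polynomial: λ² - tr(A)λ + det(A) = λ² - 1
λ² - 1 = (λ + 1)(λ - 1)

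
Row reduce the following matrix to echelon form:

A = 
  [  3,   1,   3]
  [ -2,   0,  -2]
Row operations:
R2 → R2 + (2/3)·R1

Resulting echelon form:
REF = 
  [  3,   1,   3]
  [  0, 2/3,   0]

Rank = 2 (number of non-zero pivot rows).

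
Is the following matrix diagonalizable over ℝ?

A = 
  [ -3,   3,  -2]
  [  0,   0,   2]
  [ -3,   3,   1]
Yes

Characteristic polynomial: det(λI - A) = λ³ + 2λ² - 15λ
The constant term is 0, so λ = 0 is a root: p(λ) = λ(λ² + 2λ - 15)
λ² + 2λ - 15 = (λ + 5)(λ - 3)
Eigenvalues: 0, 3, -5
λ=-5: alg. mult. = 1, geom. mult. = 3 - rank(A - (-5)I) = 3 - 2 = 1
λ=0: alg. mult. = 1, geom. mult. = 3 - rank(A - (0)I) = 3 - 2 = 1
λ=3: alg. mult. = 1, geom. mult. = 3 - rank(A - (3)I) = 3 - 2 = 1
Sum of geometric multiplicities equals n, so A has n independent eigenvectors.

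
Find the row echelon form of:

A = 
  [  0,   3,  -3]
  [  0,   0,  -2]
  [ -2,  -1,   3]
Row operations:
Swap R1 ↔ R3
Swap R2 ↔ R3

Resulting echelon form:
REF = 
  [ -2,  -1,   3]
  [  0,   3,  -3]
  [  0,   0,  -2]

Rank = 3 (number of non-zero pivot rows).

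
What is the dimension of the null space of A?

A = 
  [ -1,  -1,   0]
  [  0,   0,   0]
nullity(A) = 2

Row reduce:
(no row operations needed)
REF = 
  [ -1,  -1,   0]
  [  0,   0,   0]
Pivot columns: 1 → 1 pivot.
rank(A) = 1, so nullity(A) = 3 - 1 = 2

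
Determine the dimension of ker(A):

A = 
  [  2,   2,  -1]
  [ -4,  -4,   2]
nullity(A) = 2

Row reduce:
R2 → R2 + (2)·R1
REF = 
  [  2,   2,  -1]
  [  0,   0,   0]
Pivot columns: 1 → 1 pivot.
rank(A) = 1, so nullity(A) = 3 - 1 = 2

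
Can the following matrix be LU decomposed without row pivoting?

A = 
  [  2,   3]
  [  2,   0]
Yes.
A[1,1] = 2 ≠ 0, so Gaussian elimination proceeds without a row swap: multiplier ℓ₂₁ = (2)/(2) = 1, and U[2,2] = 0 - (1)(3) = -3.
L = 
  [  1,   0]
  [  1,   1]
U = 
  [  2,   3]
  [  0,  -3]
Check row 2 of LU: [(1)(2), (1)(3) + (-3)] = [2, 0] = row 2 of A ✓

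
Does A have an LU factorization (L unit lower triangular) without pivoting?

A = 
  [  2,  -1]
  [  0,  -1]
Yes.
A[1,1] = 2 ≠ 0, so Gaussian elimination proceeds without a row swap: multiplier ℓ₂₁ = (0)/(2) = 0, and U[2,2] = -1 - (0)(-1) = -1.
L = 
  [  1,   0]
  [  0,   1]
U = 
  [  2,  -1]
  [  0,  -1]
Check row 2 of LU: [(0)(2), (0)(-1) + (-1)] = [0, -1] = row 2 of A ✓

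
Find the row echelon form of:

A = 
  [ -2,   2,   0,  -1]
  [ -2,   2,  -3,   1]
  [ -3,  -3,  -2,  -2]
Row operations:
R2 → R2 - (1)·R1
R3 → R3 - (3/2)·R1
Swap R2 ↔ R3

Resulting echelon form:
REF = 
  [  -2,    2,    0,   -1]
  [   0,   -6,   -2, -1/2]
  [   0,    0,   -3,    2]

Rank = 3 (number of non-zero pivot rows).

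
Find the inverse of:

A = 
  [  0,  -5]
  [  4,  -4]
det(A) = (0)(-4) - (-5)(4) = 20
For a 2×2 matrix, A⁻¹ = (1/det(A)) · [[d, -b], [-c, a]]
    = (1/20) · [[-4, 5], [-4, 0]]

A⁻¹ = 
  [-1/5,  1/4]
  [-1/5,    0]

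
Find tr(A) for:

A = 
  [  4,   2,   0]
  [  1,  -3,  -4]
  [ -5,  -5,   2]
3

tr(A) = 4 + -3 + 2 = 3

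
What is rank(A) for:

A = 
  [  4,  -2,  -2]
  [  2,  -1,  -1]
rank(A) = 1

Row reduce:
R2 → R2 - (1/2)·R1
REF = 
  [  4,  -2,  -2]
  [  0,   0,   0]
Pivot columns: 1 → 1 pivot.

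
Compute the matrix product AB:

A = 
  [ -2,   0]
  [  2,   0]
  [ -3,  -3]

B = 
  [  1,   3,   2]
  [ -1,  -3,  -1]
A is 3×2 and B is 2×3, so AB is 3×3. Each entry is (row of A)·(column of B):
AB[1,1] = (-2)(1) + (0)(-1) = -2
AB[1,2] = (-2)(3) + (0)(-3) = -6
AB[1,3] = (-2)(2) + (0)(-1) = -4
AB[2,1] = (2)(1) + (0)(-1) = 2
AB[2,2] = (2)(3) + (0)(-3) = 6
AB[2,3] = (2)(2) + (0)(-1) = 4
AB[3,1] = (-3)(1) + (-3)(-1) = 0
AB[3,2] = (-3)(3) + (-3)(-3) = 0
AB[3,3] = (-3)(2) + (-3)(-1) = -3

AB = 
  [ -2,  -6,  -4]
  [  2,   6,   4]
  [  0,   0,  -3]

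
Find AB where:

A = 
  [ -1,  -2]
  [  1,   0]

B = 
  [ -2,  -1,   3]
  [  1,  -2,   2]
A is 2×2 and B is 2×3, so AB is 2×3. Each entry is (row of A)·(column of B):
AB[1,1] = (-1)(-2) + (-2)(1) = 0
AB[1,2] = (-1)(-1) + (-2)(-2) = 5
AB[1,3] = (-1)(3) + (-2)(2) = -7
AB[2,1] = (1)(-2) + (0)(1) = -2
AB[2,2] = (1)(-1) + (0)(-2) = -1
AB[2,3] = (1)(3) + (0)(2) = 3

AB = 
  [  0,   5,  -7]
  [ -2,  -1,   3]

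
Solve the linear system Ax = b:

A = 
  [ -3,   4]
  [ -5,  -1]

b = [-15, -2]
Row reduce the augmented matrix [A|b]:
R2 → R2 - (5/3)·R1
REF = 
  [   -3,     4,   -15]
  [    0, -23/3,    23]

Back-substitution:
x₂ = 23 / (-23/3) = -3
x₁ = (-15 - (4)(-3)) / (-3) = 1

x = [1, -3]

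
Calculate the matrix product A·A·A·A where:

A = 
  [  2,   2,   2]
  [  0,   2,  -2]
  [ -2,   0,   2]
A² = A·A:
A²[1,1] = (2)(2) + (2)(0) + (2)(-2) = 0
A²[1,2] = (2)(2) + (2)(2) + (2)(0) = 8
A²[1,3] = (2)(2) + (2)(-2) + (2)(2) = 4
A²[2,1] = (0)(2) + (2)(0) + (-2)(-2) = 4
A²[2,2] = (0)(2) + (2)(2) + (-2)(0) = 4
A²[2,3] = (0)(2) + (2)(-2) + (-2)(2) = -8
A²[3,1] = (-2)(2) + (0)(0) + (2)(-2) = -8
A²[3,2] = (-2)(2) + (0)(2) + (2)(0) = -4
A²[3,3] = (-2)(2) + (0)(-2) + (2)(2) = 0
A² = 
  [  0,   8,   4]
  [  4,   4,  -8]
  [ -8,  -4,   0]

A^3 = A^2·A:
A^3[1,1] = (0)(2) + (8)(0) + (4)(-2) = -8
A^3[1,2] = (0)(2) + (8)(2) + (4)(0) = 16
A^3[1,3] = (0)(2) + (8)(-2) + (4)(2) = -8
A^3[2,1] = (4)(2) + (4)(0) + (-8)(-2) = 24
A^3[2,2] = (4)(2) + (4)(2) + (-8)(0) = 16
A^3[2,3] = (4)(2) + (4)(-2) + (-8)(2) = -16
A^3[3,1] = (-8)(2) + (-4)(0) + (0)(-2) = -16
A^3[3,2] = (-8)(2) + (-4)(2) + (0)(0) = -24
A^3[3,3] = (-8)(2) + (-4)(-2) + (0)(2) = -8
A^3 = 
  [ -8,  16,  -8]
  [ 24,  16, -16]
  [-16, -24,  -8]

A^4 = A^3·A:
A^4[1,1] = (-8)(2) + (16)(0) + (-8)(-2) = 0
A^4[1,2] = (-8)(2) + (16)(2) + (-8)(0) = 16
A^4[1,3] = (-8)(2) + (16)(-2) + (-8)(2) = -64
A^4[2,1] = (24)(2) + (16)(0) + (-16)(-2) = 80
A^4[2,2] = (24)(2) + (16)(2) + (-16)(0) = 80
A^4[2,3] = (24)(2) + (16)(-2) + (-16)(2) = -16
A^4[3,1] = (-16)(2) + (-24)(0) + (-8)(-2) = -16
A^4[3,2] = (-16)(2) + (-24)(2) + (-8)(0) = -80
A^4[3,3] = (-16)(2) + (-24)(-2) + (-8)(2) = 0
A^4 = 
  [  0,  16, -64]
  [ 80,  80, -16]
  [-16, -80,   0]

Therefore
A^4 = 
  [  0,  16, -64]
  [ 80,  80, -16]
  [-16, -80,   0]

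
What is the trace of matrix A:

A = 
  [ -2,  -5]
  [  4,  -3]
-5

tr(A) = -2 + -3 = -5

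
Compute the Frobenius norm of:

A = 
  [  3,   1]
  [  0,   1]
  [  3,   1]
||A||_F = 4.583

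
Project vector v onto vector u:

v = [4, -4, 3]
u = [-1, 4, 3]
v·u = (4)(-1) + (-4)(4) + (3)(3) = -11
u·u = (-1)² + (4)² + (3)² = 26
proj_u(v) = (v·u / u·u) × u = (-11/26) × u

proj_u(v) = [11/26, -22/13, -33/26]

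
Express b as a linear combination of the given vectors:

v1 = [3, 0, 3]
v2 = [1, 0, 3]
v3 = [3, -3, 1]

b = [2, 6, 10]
c1 = 2, c2 = 2, c3 = -2

b = 2·v1 + 2·v2 + -2·v3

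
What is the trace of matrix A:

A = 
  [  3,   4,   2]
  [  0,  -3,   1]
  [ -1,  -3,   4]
4

tr(A) = 3 + -3 + 4 = 4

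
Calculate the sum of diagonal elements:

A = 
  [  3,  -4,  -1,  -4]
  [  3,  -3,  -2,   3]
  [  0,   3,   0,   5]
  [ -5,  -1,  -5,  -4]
-4

tr(A) = 3 + -3 + 0 + -4 = -4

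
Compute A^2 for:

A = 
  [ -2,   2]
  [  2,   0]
A² = A·A:
A²[1,1] = (-2)(-2) + (2)(2) = 8
A²[1,2] = (-2)(2) + (2)(0) = -4
A²[2,1] = (2)(-2) + (0)(2) = -4
A²[2,2] = (2)(2) + (0)(0) = 4
A² = 
  [  8,  -4]
  [ -4,   4]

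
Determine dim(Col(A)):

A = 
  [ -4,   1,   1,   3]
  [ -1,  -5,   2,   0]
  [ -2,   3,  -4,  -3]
dim(Col(A)) = 3

Row reduce:
R2 → R2 - (1/4)·R1
R3 → R3 - (1/2)·R1
R3 → R3 + (10/21)·R2
REF = 
  [   -4,     1,     1,     3]
  [    0, -21/4,   7/4,  -3/4]
  [    0,     0, -11/3, -34/7]
Pivot columns: 1, 2, 3 → 3 pivots.
dim(Col(A)) = number of pivot columns = 3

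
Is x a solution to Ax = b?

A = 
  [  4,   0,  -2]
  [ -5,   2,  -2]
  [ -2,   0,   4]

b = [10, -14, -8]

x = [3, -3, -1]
No

Ax = [14, -19, -10] ≠ b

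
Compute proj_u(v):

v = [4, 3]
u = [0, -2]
v·u = (4)(0) + (3)(-2) = -6
u·u = (0)² + (-2)² = 4
proj_u(v) = (v·u / u·u) × u = (-6/4) × u = (-3/2) × u

proj_u(v) = [0, 3]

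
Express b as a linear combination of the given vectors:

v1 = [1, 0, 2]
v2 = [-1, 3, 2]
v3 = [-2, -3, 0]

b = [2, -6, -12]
c1 = -3, c2 = -3, c3 = -1

b = -3·v1 + -3·v2 + -1·v3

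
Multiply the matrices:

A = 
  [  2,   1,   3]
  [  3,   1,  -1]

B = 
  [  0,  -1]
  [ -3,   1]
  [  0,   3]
AB = 
  [ -3,   8]
  [ -3,  -5]

A is 2×3 and B is 3×2, so AB is 2×2. Each entry is (row of A)·(column of B):
AB[1,1] = (2)(0) + (1)(-3) + (3)(0) = -3
AB[1,2] = (2)(-1) + (1)(1) + (3)(3) = 8
AB[2,1] = (3)(0) + (1)(-3) + (-1)(0) = -3
AB[2,2] = (3)(-1) + (1)(1) + (-1)(3) = -5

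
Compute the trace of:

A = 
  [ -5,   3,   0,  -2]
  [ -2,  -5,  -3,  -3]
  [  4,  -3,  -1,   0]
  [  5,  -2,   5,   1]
-10

tr(A) = -5 + -5 + -1 + 1 = -10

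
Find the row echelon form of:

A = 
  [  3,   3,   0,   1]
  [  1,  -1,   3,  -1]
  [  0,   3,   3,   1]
Row operations:
R2 → R2 - (1/3)·R1
R3 → R3 + (3/2)·R2

Resulting echelon form:
REF = 
  [   3,    3,    0,    1]
  [   0,   -2,    3, -4/3]
  [   0,    0, 15/2,   -1]

Rank = 3 (number of non-zero pivot rows).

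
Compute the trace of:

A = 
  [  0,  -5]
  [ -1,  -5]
-5

tr(A) = 0 + -5 = -5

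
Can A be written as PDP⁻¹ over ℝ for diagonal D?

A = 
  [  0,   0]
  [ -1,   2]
Yes

tr(A) = 2, det(A) = 0
Characteristic polynomial: λ² - tr(A)λ + det(A) = λ² - 2λ
λ² - 2λ = λ(λ - 2)
Eigenvalues: 2, 0
λ=0: alg. mult. = 1, geom. mult. = 2 - rank(A - (0)I) = 2 - 1 = 1
λ=2: alg. mult. = 1, geom. mult. = 2 - rank(A - (2)I) = 2 - 1 = 1
Sum of geometric multiplicities equals n, so A has n independent eigenvectors.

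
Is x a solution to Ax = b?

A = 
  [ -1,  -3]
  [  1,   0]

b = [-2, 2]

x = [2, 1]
No

Ax = [-5, 2] ≠ b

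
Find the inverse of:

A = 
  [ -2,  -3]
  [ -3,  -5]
det(A) = (-2)(-5) - (-3)(-3) = 1
For a 2×2 matrix, A⁻¹ = (1/det(A)) · [[d, -b], [-c, a]]
    = (1) · [[-5, 3], [3, -2]]

A⁻¹ = 
  [ -5,   3]
  [  3,  -2]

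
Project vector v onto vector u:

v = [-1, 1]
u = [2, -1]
v·u = (-1)(2) + (1)(-1) = -3
u·u = (2)² + (-1)² = 5
proj_u(v) = (v·u / u·u) × u = (-3/5) × u

proj_u(v) = [-6/5, 3/5]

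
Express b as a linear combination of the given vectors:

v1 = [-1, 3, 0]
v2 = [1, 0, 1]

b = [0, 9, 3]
c1 = 3, c2 = 3

b = 3·v1 + 3·v2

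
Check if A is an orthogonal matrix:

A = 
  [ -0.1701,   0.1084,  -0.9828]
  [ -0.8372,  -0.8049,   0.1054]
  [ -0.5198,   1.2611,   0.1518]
No

AᵀA = 
  [  1,  -0.0001,   0]
  [ -0.0001,   2.2500,   0.0001]
  [  0,   0.0001,   1]
≠ I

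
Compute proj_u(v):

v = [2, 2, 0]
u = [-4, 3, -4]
v·u = (2)(-4) + (2)(3) + (0)(-4) = -2
u·u = (-4)² + (3)² + (-4)² = 41
proj_u(v) = (v·u / u·u) × u = (-2/41) × u

proj_u(v) = [8/41, -6/41, 8/41]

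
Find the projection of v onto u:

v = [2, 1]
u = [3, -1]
proj_u(v) = [3/2, -1/2]

v·u = (2)(3) + (1)(-1) = 5
u·u = (3)² + (-1)² = 10
proj_u(v) = (v·u / u·u) × u = (5/10) × u = (1/2) × u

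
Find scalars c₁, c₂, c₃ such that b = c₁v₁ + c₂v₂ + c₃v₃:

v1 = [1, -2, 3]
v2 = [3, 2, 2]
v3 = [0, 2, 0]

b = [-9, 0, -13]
c1 = -3, c2 = -2, c3 = -1

b = -3·v1 + -2·v2 + -1·v3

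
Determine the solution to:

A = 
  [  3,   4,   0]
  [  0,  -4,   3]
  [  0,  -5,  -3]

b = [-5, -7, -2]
x = [-3, 1, -1]

Row reduce the augmented matrix [A|b]:
R3 → R3 - (5/4)·R2
REF = 
  [    3,     4,     0,    -5]
  [    0,    -4,     3,    -7]
  [    0,     0, -27/4,  27/4]

Back-substitution:
x₃ = (27/4) / (-27/4) = -1
x₂ = (-7 - (3)(-1)) / (-4) = 1
x₁ = (-5 - (4)(1) - (0)(-1)) / 3 = -3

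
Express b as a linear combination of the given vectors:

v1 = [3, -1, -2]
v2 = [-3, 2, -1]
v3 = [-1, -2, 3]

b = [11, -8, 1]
c1 = 2, c2 = -2, c3 = 1

b = 2·v1 + -2·v2 + 1·v3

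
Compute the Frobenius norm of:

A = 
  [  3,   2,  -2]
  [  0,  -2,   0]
||A||_F = 4.583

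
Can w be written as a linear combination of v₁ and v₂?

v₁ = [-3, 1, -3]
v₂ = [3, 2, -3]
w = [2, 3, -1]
No

Form the augmented matrix and row-reduce:
[v₁|v₂|w] = 
  [ -3,   3,   2]
  [  1,   2,   3]
  [ -3,  -3,  -1]
R2 → R2 + (1/3)·R1
R3 → R3 - (1)·R1
R3 → R3 + (2)·R2
REF = 
  [  -3,    3,    2]
  [   0,    3, 11/3]
  [   0,    0, 13/3]

Row 3 reads [0 0 | 13/3], i.e. 0 = 13/3, so the system is inconsistent and w ∉ span{v₁, v₂}.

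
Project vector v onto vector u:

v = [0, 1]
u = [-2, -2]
v·u = (0)(-2) + (1)(-2) = -2
u·u = (-2)² + (-2)² = 8
proj_u(v) = (v·u / u·u) × u = (-2/8) × u = (-1/4) × u

proj_u(v) = [1/2, 1/2]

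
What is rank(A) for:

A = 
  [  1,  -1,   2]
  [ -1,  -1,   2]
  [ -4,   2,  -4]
Row reduce:
R2 → R2 + (1)·R1
R3 → R3 + (4)·R1
R3 → R3 - (1)·R2
REF = 
  [  1,  -1,   2]
  [  0,  -2,   4]
  [  0,   0,   0]
Pivot columns: 1, 2 → 2 pivots.

rank(A) = 2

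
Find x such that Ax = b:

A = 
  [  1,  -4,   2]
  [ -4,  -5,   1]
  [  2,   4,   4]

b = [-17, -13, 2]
Row reduce the augmented matrix [A|b]:
R2 → R2 + (4)·R1
R3 → R3 - (2)·R1
R3 → R3 + (4/7)·R2
REF = 
  [    1,    -4,     2,   -17]
  [    0,   -21,     9,   -81]
  [    0,     0,  36/7, -72/7]

Back-substitution:
x₃ = (-72/7) / (36/7) = -2
x₂ = (-81 - (9)(-2)) / (-21) = 3
x₁ = (-17 - (-4)(3) - (2)(-2)) / 1 = -1

x = [-1, 3, -2]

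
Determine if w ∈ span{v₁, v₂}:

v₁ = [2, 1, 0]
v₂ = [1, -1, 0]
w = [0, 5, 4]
No

Form the augmented matrix and row-reduce:
[v₁|v₂|w] = 
  [  2,   1,   0]
  [  1,  -1,   5]
  [  0,   0,   4]
R2 → R2 - (1/2)·R1
REF = 
  [   2,    1,    0]
  [   0, -3/2,    5]
  [   0,    0,    4]

Row 3 reads [0 0 | 4], i.e. 0 = 4, so the system is inconsistent and w ∉ span{v₁, v₂}.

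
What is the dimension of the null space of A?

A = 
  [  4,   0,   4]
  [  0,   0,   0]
nullity(A) = 2

Row reduce:
(no row operations needed)
REF = 
  [  4,   0,   4]
  [  0,   0,   0]
Pivot columns: 1 → 1 pivot.
rank(A) = 1, so nullity(A) = 3 - 1 = 2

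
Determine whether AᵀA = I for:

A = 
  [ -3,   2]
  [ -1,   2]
No

AᵀA = 
  [ 10,  -8]
  [ -8,   8]
≠ I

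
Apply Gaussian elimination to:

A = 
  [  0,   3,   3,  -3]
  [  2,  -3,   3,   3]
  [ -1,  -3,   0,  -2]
Row operations:
Swap R1 ↔ R2
R3 → R3 + (1/2)·R1
R3 → R3 + (3/2)·R2

Resulting echelon form:
REF = 
  [  2,  -3,   3,   3]
  [  0,   3,   3,  -3]
  [  0,   0,   6,  -5]

Rank = 3 (number of non-zero pivot rows).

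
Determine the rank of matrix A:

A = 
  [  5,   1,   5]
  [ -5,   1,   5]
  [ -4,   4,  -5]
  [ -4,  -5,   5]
rank(A) = 3

Row reduce:
R2 → R2 + (1)·R1
R3 → R3 + (4/5)·R1
R4 → R4 + (4/5)·R1
R3 → R3 - (12/5)·R2
R4 → R4 + (21/10)·R2
R4 → R4 + (6/5)·R3
REF = 
  [  5,   1,   5]
  [  0,   2,  10]
  [  0,   0, -25]
  [  0,   0,   0]
Pivot columns: 1, 2, 3 → 3 pivots.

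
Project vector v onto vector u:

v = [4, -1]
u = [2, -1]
proj_u(v) = [18/5, -9/5]

v·u = (4)(2) + (-1)(-1) = 9
u·u = (2)² + (-1)² = 5
proj_u(v) = (v·u / u·u) × u = (9/5) × u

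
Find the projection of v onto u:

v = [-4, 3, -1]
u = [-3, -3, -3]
proj_u(v) = [-2/3, -2/3, -2/3]

v·u = (-4)(-3) + (3)(-3) + (-1)(-3) = 6
u·u = (-3)² + (-3)² + (-3)² = 27
proj_u(v) = (v·u / u·u) × u = (6/27) × u = (2/9) × u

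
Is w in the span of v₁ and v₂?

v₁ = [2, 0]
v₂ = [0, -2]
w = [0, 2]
Yes

Form the augmented matrix and row-reduce:
[v₁|v₂|w] = 
  [  2,   0,   0]
  [  0,  -2,   2]
(already in echelon form — no row operations needed)

No row of the form [0 0 | nonzero], so the system is consistent. Back-substitution gives c₁ = 0, c₂ = -1: w = (0)·v₁ + (-1)·v₂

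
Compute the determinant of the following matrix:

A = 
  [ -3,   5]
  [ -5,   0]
For a 2×2 matrix, det = ad - bc = (-3)(0) - (5)(-5) = 25

det(A) = 25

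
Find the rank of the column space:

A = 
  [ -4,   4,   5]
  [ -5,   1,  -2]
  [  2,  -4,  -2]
Row reduce:
R2 → R2 - (5/4)·R1
R3 → R3 + (1/2)·R1
R3 → R3 - (1/2)·R2
REF = 
  [   -4,     4,     5]
  [    0,    -4, -33/4]
  [    0,     0,  37/8]
Pivot columns: 1, 2, 3 → 3 pivots.
dim(Col(A)) = number of pivot columns = 3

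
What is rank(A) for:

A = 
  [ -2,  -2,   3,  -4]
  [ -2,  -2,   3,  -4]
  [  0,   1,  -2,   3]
Row reduce:
R2 → R2 - (1)·R1
Swap R2 ↔ R3
REF = 
  [ -2,  -2,   3,  -4]
  [  0,   1,  -2,   3]
  [  0,   0,   0,   0]
Pivot columns: 1, 2 → 2 pivots.

rank(A) = 2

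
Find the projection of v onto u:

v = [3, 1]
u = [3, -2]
v·u = (3)(3) + (1)(-2) = 7
u·u = (3)² + (-2)² = 13
proj_u(v) = (v·u / u·u) × u = (7/13) × u

proj_u(v) = [21/13, -14/13]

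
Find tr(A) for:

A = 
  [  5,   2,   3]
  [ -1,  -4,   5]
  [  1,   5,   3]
4

tr(A) = 5 + -4 + 3 = 4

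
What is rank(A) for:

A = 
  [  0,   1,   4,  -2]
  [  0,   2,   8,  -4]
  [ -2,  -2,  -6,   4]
rank(A) = 2

Row reduce:
Swap R1 ↔ R3
R3 → R3 - (1/2)·R2
REF = 
  [ -2,  -2,  -6,   4]
  [  0,   2,   8,  -4]
  [  0,   0,   0,   0]
Pivot columns: 1, 2 → 2 pivots.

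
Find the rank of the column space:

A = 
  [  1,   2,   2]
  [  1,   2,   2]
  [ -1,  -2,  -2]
Row reduce:
R2 → R2 - (1)·R1
R3 → R3 + (1)·R1
REF = 
  [  1,   2,   2]
  [  0,   0,   0]
  [  0,   0,   0]
Pivot columns: 1 → 1 pivot.
dim(Col(A)) = number of pivot columns = 1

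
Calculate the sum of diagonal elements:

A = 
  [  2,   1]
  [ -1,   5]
7

tr(A) = 2 + 5 = 7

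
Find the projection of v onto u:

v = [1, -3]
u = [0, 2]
proj_u(v) = [0, -3]

v·u = (1)(0) + (-3)(2) = -6
u·u = (0)² + (2)² = 4
proj_u(v) = (v·u / u·u) × u = (-6/4) × u = (-3/2) × u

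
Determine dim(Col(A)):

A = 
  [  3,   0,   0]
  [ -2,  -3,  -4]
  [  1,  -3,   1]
dim(Col(A)) = 3

Row reduce:
R2 → R2 + (2/3)·R1
R3 → R3 - (1/3)·R1
R3 → R3 - (1)·R2
REF = 
  [  3,   0,   0]
  [  0,  -3,  -4]
  [  0,   0,   5]
Pivot columns: 1, 2, 3 → 3 pivots.
dim(Col(A)) = number of pivot columns = 3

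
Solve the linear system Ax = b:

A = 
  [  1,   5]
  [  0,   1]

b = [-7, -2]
x = [3, -2]

Row reduce the augmented matrix [A|b]:
(already in echelon form)
REF = 
  [  1,   5,  -7]
  [  0,   1,  -2]

Back-substitution:
x₂ = (-2) / 1 = -2
x₁ = (-7 - (5)(-2)) / 1 = 3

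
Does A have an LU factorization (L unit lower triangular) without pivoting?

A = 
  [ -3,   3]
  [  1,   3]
Yes.
A[1,1] = -3 ≠ 0, so Gaussian elimination proceeds without a row swap: multiplier ℓ₂₁ = (1)/(-3) = -1/3, and U[2,2] = 3 - (-1/3)(3) = 4.
L = 
  [   1,    0]
  [-1/3,    1]
U = 
  [ -3,   3]
  [  0,   4]
Check row 2 of LU: [(-1/3)(-3), (-1/3)(3) + 4] = [1, 3] = row 2 of A ✓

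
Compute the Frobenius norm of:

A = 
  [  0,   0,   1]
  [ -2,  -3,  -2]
||A||_F = 4.243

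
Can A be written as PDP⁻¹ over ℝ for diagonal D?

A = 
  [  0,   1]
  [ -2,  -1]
No

tr(A) = -1, det(A) = 2
Characteristic polynomial: λ² - tr(A)λ + det(A) = λ² + λ + 2
λ² + λ + 2 = 0  ⇒  λ = (-1 ± √((1)² - 4·(2)))/2 = (-1 ± √(-7))/2
  = (-1 + i√7)/2,  (-1 - i√7)/2
Eigenvalues: (-1 + i√7)/2, (-1 - i√7)/2  (≈ -0.5 + 1.323i, -0.5 - 1.323i)
Has complex eigenvalues (not diagonalizable over ℝ).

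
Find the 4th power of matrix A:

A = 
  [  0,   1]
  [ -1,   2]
A² = A·A:
A²[1,1] = (0)(0) + (1)(-1) = -1
A²[1,2] = (0)(1) + (1)(2) = 2
A²[2,1] = (-1)(0) + (2)(-1) = -2
A²[2,2] = (-1)(1) + (2)(2) = 3
A² = 
  [ -1,   2]
  [ -2,   3]

A^3 = A^2·A:
A^3[1,1] = (-1)(0) + (2)(-1) = -2
A^3[1,2] = (-1)(1) + (2)(2) = 3
A^3[2,1] = (-2)(0) + (3)(-1) = -3
A^3[2,2] = (-2)(1) + (3)(2) = 4
A^3 = 
  [ -2,   3]
  [ -3,   4]

A^4 = A^3·A:
A^4[1,1] = (-2)(0) + (3)(-1) = -3
A^4[1,2] = (-2)(1) + (3)(2) = 4
A^4[2,1] = (-3)(0) + (4)(-1) = -4
A^4[2,2] = (-3)(1) + (4)(2) = 5
A^4 = 
  [ -3,   4]
  [ -4,   5]

Therefore
A^4 = 
  [ -3,   4]
  [ -4,   5]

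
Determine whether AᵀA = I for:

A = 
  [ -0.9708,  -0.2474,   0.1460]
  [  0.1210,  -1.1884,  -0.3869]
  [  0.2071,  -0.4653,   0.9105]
No

AᵀA = 
  [  1,   0,   0]
  [  0,   1.6900,   0]
  [  0,   0,   1]
≠ I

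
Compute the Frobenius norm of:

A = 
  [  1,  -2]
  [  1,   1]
||A||_F = 2.646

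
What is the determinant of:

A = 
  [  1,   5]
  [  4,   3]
For a 2×2 matrix, det = ad - bc = (1)(3) - (5)(4) = -17

det(A) = -17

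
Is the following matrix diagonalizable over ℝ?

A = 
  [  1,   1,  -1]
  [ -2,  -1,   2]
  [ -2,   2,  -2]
No

Characteristic polynomial: det(λI - A) = λ³ + 2λ² - 5λ + 4
By the rational root theorem any rational root is an integer dividing 4; none of those is a root, so p(λ) has no rational roots and hence (being an irreducible cubic) no repeated roots.
Discriminant of the cubic: Δ = -680
Δ < 0 ⇒ one real eigenvalue and a complex-conjugate pair: λ ≈ -3.663, 0.8315 + 0.6329i, 0.8315 - 0.6329i
Has complex eigenvalues (not diagonalizable over ℝ).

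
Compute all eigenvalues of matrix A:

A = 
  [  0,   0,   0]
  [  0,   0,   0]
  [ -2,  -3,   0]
λ = 0, 0, 0

Characteristic polynomial: det(λI - A) = λ³
The constant term is 0, so λ = 0 is a root: p(λ) = λ(λ²)
λ² = λ²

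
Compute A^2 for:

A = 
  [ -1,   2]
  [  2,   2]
A² = A·A:
A²[1,1] = (-1)(-1) + (2)(2) = 5
A²[1,2] = (-1)(2) + (2)(2) = 2
A²[2,1] = (2)(-1) + (2)(2) = 2
A²[2,2] = (2)(2) + (2)(2) = 8
A² = 
  [  5,   2]
  [  2,   8]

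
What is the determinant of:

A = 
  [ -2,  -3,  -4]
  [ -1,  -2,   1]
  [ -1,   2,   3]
26

Cofactor expansion along row 1:
det(A) = (-2)·((-2)(3) - (1)(2)) - (-3)·((-1)(3) - (1)(-1)) + (-4)·((-1)(2) - (-2)(-1))
  = (-2)(-8) - (-3)(-2) + (-4)(-4)
  = 26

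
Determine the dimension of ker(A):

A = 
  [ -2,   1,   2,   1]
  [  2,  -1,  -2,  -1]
nullity(A) = 3

Row reduce:
R2 → R2 + (1)·R1
REF = 
  [ -2,   1,   2,   1]
  [  0,   0,   0,   0]
Pivot columns: 1 → 1 pivot.
rank(A) = 1, so nullity(A) = 4 - 1 = 3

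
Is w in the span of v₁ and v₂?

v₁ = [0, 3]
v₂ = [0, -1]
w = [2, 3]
No

Form the augmented matrix and row-reduce:
[v₁|v₂|w] = 
  [  0,   0,   2]
  [  3,  -1,   3]
Swap R1 ↔ R2
REF = 
  [  3,  -1,   3]
  [  0,   0,   2]

Row 2 reads [0 0 | 2], i.e. 0 = 2, so the system is inconsistent and w ∉ span{v₁, v₂}.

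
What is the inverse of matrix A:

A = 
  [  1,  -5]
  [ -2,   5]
det(A) = (1)(5) - (-5)(-2) = -5
For a 2×2 matrix, A⁻¹ = (1/det(A)) · [[d, -b], [-c, a]]
    = (-1/5) · [[5, 5], [2, 1]]

A⁻¹ = 
  [  -1,   -1]
  [-2/5, -1/5]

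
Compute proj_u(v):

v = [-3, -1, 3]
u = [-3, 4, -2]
proj_u(v) = [3/29, -4/29, 2/29]

v·u = (-3)(-3) + (-1)(4) + (3)(-2) = -1
u·u = (-3)² + (4)² + (-2)² = 29
proj_u(v) = (v·u / u·u) × u = (-1/29) × u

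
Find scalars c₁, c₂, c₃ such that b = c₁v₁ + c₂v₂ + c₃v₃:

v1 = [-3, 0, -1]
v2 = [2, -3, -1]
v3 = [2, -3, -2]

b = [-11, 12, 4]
c1 = 1, c2 = -3, c3 = -1

b = 1·v1 + -3·v2 + -1·v3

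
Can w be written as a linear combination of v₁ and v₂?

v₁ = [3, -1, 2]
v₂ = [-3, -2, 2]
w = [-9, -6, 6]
Yes

Form the augmented matrix and row-reduce:
[v₁|v₂|w] = 
  [  3,  -3,  -9]
  [ -1,  -2,  -6]
  [  2,   2,   6]
R2 → R2 + (1/3)·R1
R3 → R3 - (2/3)·R1
R3 → R3 + (4/3)·R2
REF = 
  [  3,  -3,  -9]
  [  0,  -3,  -9]
  [  0,   0,   0]

No row of the form [0 0 | nonzero], so the system is consistent. Back-substitution gives c₁ = 0, c₂ = 3: w = (0)·v₁ + (3)·v₂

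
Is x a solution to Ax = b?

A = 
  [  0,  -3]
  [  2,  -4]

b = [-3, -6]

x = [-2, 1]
No

Ax = [-3, -8] ≠ b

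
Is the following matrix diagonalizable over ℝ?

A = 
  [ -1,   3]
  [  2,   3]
Yes

tr(A) = 2, det(A) = -9
Characteristic polynomial: λ² - tr(A)λ + det(A) = λ² - 2λ - 9
λ² - 2λ - 9 = 0  ⇒  λ = (2 ± √((-2)² - 4·(-9)))/2 = (2 ± √(40))/2
  = 1 + √10,  1 - √10
Eigenvalues: 1 + √10, 1 - √10  (≈ 4.162, -2.162)
The two irrational eigenvalues are distinct (simple), so each has alg. mult. = geom. mult. = 1.
Sum of geometric multiplicities equals n, so A has n independent eigenvectors.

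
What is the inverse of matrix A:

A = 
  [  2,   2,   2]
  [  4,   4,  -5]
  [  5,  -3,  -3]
det(A) = (2)·((4)(-3) - (-5)(-3)) - (2)·((4)(-3) - (-5)(5)) + (2)·((4)(-3) - (4)(5))
  = (2)(-27) - (2)(13) + (2)(-32)
  = -144
det(A) = -144 ≠ 0, so A is invertible.

Cofactors Cᵢⱼ = (-1)ⁱ⁺ʲ·Mᵢⱼ:
C = 
  [-27, -13, -32]
  [  0, -16,  16]
  [-18,  18,   0]

adj(A) = Cᵀ:
adj(A) = 
  [-27,   0, -18]
  [-13, -16,  18]
  [-32,  16,   0]

A⁻¹ = (-1/144) · adj(A):
A⁻¹ = 
  [  3/16,      0,    1/8]
  [13/144,    1/9,   -1/8]
  [   2/9,   -1/9,      0]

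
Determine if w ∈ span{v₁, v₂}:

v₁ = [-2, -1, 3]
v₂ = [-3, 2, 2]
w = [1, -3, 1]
Yes

Form the augmented matrix and row-reduce:
[v₁|v₂|w] = 
  [ -2,  -3,   1]
  [ -1,   2,  -3]
  [  3,   2,   1]
R2 → R2 - (1/2)·R1
R3 → R3 + (3/2)·R1
R3 → R3 + (5/7)·R2
REF = 
  [  -2,   -3,    1]
  [   0,  7/2, -7/2]
  [   0,    0,    0]

No row of the form [0 0 | nonzero], so the system is consistent. Back-substitution gives c₁ = 1, c₂ = -1: w = (1)·v₁ + (-1)·v₂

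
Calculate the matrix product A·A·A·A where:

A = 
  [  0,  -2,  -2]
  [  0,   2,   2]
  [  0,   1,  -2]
A² = A·A:
A²[1,1] = (0)(0) + (-2)(0) + (-2)(0) = 0
A²[1,2] = (0)(-2) + (-2)(2) + (-2)(1) = -6
A²[1,3] = (0)(-2) + (-2)(2) + (-2)(-2) = 0
A²[2,1] = (0)(0) + (2)(0) + (2)(0) = 0
A²[2,2] = (0)(-2) + (2)(2) + (2)(1) = 6
A²[2,3] = (0)(-2) + (2)(2) + (2)(-2) = 0
A²[3,1] = (0)(0) + (1)(0) + (-2)(0) = 0
A²[3,2] = (0)(-2) + (1)(2) + (-2)(1) = 0
A²[3,3] = (0)(-2) + (1)(2) + (-2)(-2) = 6
A² = 
  [  0,  -6,   0]
  [  0,   6,   0]
  [  0,   0,   6]

A^3 = A^2·A:
A^3[1,1] = (0)(0) + (-6)(0) + (0)(0) = 0
A^3[1,2] = (0)(-2) + (-6)(2) + (0)(1) = -12
A^3[1,3] = (0)(-2) + (-6)(2) + (0)(-2) = -12
A^3[2,1] = (0)(0) + (6)(0) + (0)(0) = 0
A^3[2,2] = (0)(-2) + (6)(2) + (0)(1) = 12
A^3[2,3] = (0)(-2) + (6)(2) + (0)(-2) = 12
A^3[3,1] = (0)(0) + (0)(0) + (6)(0) = 0
A^3[3,2] = (0)(-2) + (0)(2) + (6)(1) = 6
A^3[3,3] = (0)(-2) + (0)(2) + (6)(-2) = -12
A^3 = 
  [  0, -12, -12]
  [  0,  12,  12]
  [  0,   6, -12]

A^4 = A^3·A:
A^4[1,1] = (0)(0) + (-12)(0) + (-12)(0) = 0
A^4[1,2] = (0)(-2) + (-12)(2) + (-12)(1) = -36
A^4[1,3] = (0)(-2) + (-12)(2) + (-12)(-2) = 0
A^4[2,1] = (0)(0) + (12)(0) + (12)(0) = 0
A^4[2,2] = (0)(-2) + (12)(2) + (12)(1) = 36
A^4[2,3] = (0)(-2) + (12)(2) + (12)(-2) = 0
A^4[3,1] = (0)(0) + (6)(0) + (-12)(0) = 0
A^4[3,2] = (0)(-2) + (6)(2) + (-12)(1) = 0
A^4[3,3] = (0)(-2) + (6)(2) + (-12)(-2) = 36
A^4 = 
  [  0, -36,   0]
  [  0,  36,   0]
  [  0,   0,  36]

Therefore
A^4 = 
  [  0, -36,   0]
  [  0,  36,   0]
  [  0,   0,  36]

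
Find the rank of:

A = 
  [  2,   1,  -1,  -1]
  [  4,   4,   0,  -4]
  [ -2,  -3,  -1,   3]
Row reduce:
R2 → R2 - (2)·R1
R3 → R3 + (1)·R1
R3 → R3 + (1)·R2
REF = 
  [  2,   1,  -1,  -1]
  [  0,   2,   2,  -2]
  [  0,   0,   0,   0]
Pivot columns: 1, 2 → 2 pivots.

rank(A) = 2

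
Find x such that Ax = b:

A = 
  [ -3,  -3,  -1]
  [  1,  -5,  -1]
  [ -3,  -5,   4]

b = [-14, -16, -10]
x = [1, 3, 2]

Row reduce the augmented matrix [A|b]:
R2 → R2 + (1/3)·R1
R3 → R3 - (1)·R1
R3 → R3 - (1/3)·R2
REF = 
  [   -3,    -3,    -1,   -14]
  [    0,    -6,  -4/3, -62/3]
  [    0,     0,  49/9,  98/9]

Back-substitution:
x₃ = (98/9) / (49/9) = 2
x₂ = (-62/3 - (-4/3)(2)) / (-6) = 3
x₁ = (-14 - (-3)(3) - (-1)(2)) / (-3) = 1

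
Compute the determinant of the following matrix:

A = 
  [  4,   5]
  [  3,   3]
For a 2×2 matrix, det = ad - bc = (4)(3) - (5)(3) = -3

det(A) = -3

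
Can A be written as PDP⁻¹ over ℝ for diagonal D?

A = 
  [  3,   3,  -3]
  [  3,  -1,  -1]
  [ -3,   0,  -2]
Yes

Characteristic polynomial: det(λI - A) = λ³ - 25λ - 42
Testing integer divisors of the constant term: p(-2) = 0, so (λ + 2) is a factor:
p(λ) = (λ + 2)(λ² - 2λ - 21)
λ² - 2λ - 21 = 0  ⇒  λ = (2 ± √((-2)² - 4·(-21)))/2 = (2 ± √(88))/2
  = 1 + √22,  1 - √22
Eigenvalues: -2, 1 + √22, 1 - √22  (≈ -2, 5.69, -3.69)
The two irrational eigenvalues are distinct (simple), so each has alg. mult. = geom. mult. = 1.
λ=-2: alg. mult. = 1, geom. mult. = 3 - rank(A - (-2)I) = 3 - 2 = 1
Sum of geometric multiplicities equals n, so A has n independent eigenvectors.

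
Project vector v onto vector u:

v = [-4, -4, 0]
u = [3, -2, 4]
v·u = (-4)(3) + (-4)(-2) + (0)(4) = -4
u·u = (3)² + (-2)² + (4)² = 29
proj_u(v) = (v·u / u·u) × u = (-4/29) × u

proj_u(v) = [-12/29, 8/29, -16/29]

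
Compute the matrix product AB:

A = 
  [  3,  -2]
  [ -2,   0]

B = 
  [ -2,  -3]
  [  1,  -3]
A is 2×2 and B is 2×2, so AB is 2×2. Each entry is (row of A)·(column of B):
AB[1,1] = (3)(-2) + (-2)(1) = -8
AB[1,2] = (3)(-3) + (-2)(-3) = -3
AB[2,1] = (-2)(-2) + (0)(1) = 4
AB[2,2] = (-2)(-3) + (0)(-3) = 6

AB = 
  [ -8,  -3]
  [  4,   6]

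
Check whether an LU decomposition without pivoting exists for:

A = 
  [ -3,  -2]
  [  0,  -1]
Yes.
A[1,1] = -3 ≠ 0, so Gaussian elimination proceeds without a row swap: multiplier ℓ₂₁ = (0)/(-3) = 0, and U[2,2] = -1 - (0)(-2) = -1.
L = 
  [  1,   0]
  [  0,   1]
U = 
  [ -3,  -2]
  [  0,  -1]
Check row 2 of LU: [(0)(-3), (0)(-2) + (-1)] = [0, -1] = row 2 of A ✓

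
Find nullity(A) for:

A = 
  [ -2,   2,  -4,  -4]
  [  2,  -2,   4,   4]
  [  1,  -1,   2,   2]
nullity(A) = 3

Row reduce:
R2 → R2 + (1)·R1
R3 → R3 + (1/2)·R1
REF = 
  [ -2,   2,  -4,  -4]
  [  0,   0,   0,   0]
  [  0,   0,   0,   0]
Pivot columns: 1 → 1 pivot.
rank(A) = 1, so nullity(A) = 4 - 1 = 3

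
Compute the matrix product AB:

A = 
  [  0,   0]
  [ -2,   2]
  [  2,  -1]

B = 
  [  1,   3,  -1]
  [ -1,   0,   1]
A is 3×2 and B is 2×3, so AB is 3×3. Each entry is (row of A)·(column of B):
AB[1,1] = (0)(1) + (0)(-1) = 0
AB[1,2] = (0)(3) + (0)(0) = 0
AB[1,3] = (0)(-1) + (0)(1) = 0
AB[2,1] = (-2)(1) + (2)(-1) = -4
AB[2,2] = (-2)(3) + (2)(0) = -6
AB[2,3] = (-2)(-1) + (2)(1) = 4
AB[3,1] = (2)(1) + (-1)(-1) = 3
AB[3,2] = (2)(3) + (-1)(0) = 6
AB[3,3] = (2)(-1) + (-1)(1) = -3

AB = 
  [  0,   0,   0]
  [ -4,  -6,   4]
  [  3,   6,  -3]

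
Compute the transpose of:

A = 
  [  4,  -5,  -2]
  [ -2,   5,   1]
Aᵀ = 
  [  4,  -2]
  [ -5,   5]
  [ -2,   1]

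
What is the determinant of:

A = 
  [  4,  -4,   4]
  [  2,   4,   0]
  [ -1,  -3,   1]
16

Cofactor expansion along row 1:
det(A) = (4)·((4)(1) - (0)(-3)) - (-4)·((2)(1) - (0)(-1)) + (4)·((2)(-3) - (4)(-1))
  = (4)(4) - (-4)(2) + (4)(-2)
  = 16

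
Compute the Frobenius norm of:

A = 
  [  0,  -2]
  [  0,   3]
||A||_F = 3.606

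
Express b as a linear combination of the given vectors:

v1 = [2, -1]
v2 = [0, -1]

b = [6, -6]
c1 = 3, c2 = 3

b = 3·v1 + 3·v2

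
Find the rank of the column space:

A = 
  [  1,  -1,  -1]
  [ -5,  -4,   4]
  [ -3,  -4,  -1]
dim(Col(A)) = 3

Row reduce:
R2 → R2 + (5)·R1
R3 → R3 + (3)·R1
R3 → R3 - (7/9)·R2
REF = 
  [    1,    -1,    -1]
  [    0,    -9,    -1]
  [    0,     0, -29/9]
Pivot columns: 1, 2, 3 → 3 pivots.
dim(Col(A)) = number of pivot columns = 3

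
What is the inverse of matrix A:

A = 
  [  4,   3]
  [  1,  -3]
det(A) = (4)(-3) - (3)(1) = -15
For a 2×2 matrix, A⁻¹ = (1/det(A)) · [[d, -b], [-c, a]]
    = (-1/15) · [[-3, -3], [-1, 4]]

A⁻¹ = 
  [  1/5,   1/5]
  [ 1/15, -4/15]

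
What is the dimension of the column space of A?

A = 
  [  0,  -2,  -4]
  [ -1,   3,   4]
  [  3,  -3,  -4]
dim(Col(A)) = 3

Row reduce:
Swap R1 ↔ R2
R3 → R3 + (3)·R1
R3 → R3 + (3)·R2
REF = 
  [ -1,   3,   4]
  [  0,  -2,  -4]
  [  0,   0,  -4]
Pivot columns: 1, 2, 3 → 3 pivots.
dim(Col(A)) = number of pivot columns = 3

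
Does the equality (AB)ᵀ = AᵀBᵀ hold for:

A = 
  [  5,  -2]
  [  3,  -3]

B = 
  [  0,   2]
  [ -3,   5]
No

(AB)ᵀ = 
  [  6,   9]
  [  0,  -9]

AᵀBᵀ = 
  [  6,   0]
  [ -6,  -9]

The two matrices differ, so (AB)ᵀ ≠ AᵀBᵀ in general. The correct identity is (AB)ᵀ = BᵀAᵀ.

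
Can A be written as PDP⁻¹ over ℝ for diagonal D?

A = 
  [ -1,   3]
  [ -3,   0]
No

tr(A) = -1, det(A) = 9
Characteristic polynomial: λ² - tr(A)λ + det(A) = λ² + λ + 9
λ² + λ + 9 = 0  ⇒  λ = (-1 ± √((1)² - 4·(9)))/2 = (-1 ± √(-35))/2
  = (-1 + i√35)/2,  (-1 - i√35)/2
Eigenvalues: (-1 + i√35)/2, (-1 - i√35)/2  (≈ -0.5 + 2.958i, -0.5 - 2.958i)
Has complex eigenvalues (not diagonalizable over ℝ).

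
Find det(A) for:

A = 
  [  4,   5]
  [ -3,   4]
For a 2×2 matrix, det = ad - bc = (4)(4) - (5)(-3) = 31

det(A) = 31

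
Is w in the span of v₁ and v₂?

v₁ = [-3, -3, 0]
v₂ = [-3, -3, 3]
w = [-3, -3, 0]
Yes

Form the augmented matrix and row-reduce:
[v₁|v₂|w] = 
  [ -3,  -3,  -3]
  [ -3,  -3,  -3]
  [  0,   3,   0]
R2 → R2 - (1)·R1
Swap R2 ↔ R3
REF = 
  [ -3,  -3,  -3]
  [  0,   3,   0]
  [  0,   0,   0]

No row of the form [0 0 | nonzero], so the system is consistent. Back-substitution gives c₁ = 1, c₂ = 0: w = (1)·v₁ + (0)·v₂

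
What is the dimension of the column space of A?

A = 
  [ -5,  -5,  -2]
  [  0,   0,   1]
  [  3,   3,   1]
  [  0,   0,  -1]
Row reduce:
R3 → R3 + (3/5)·R1
R3 → R3 + (1/5)·R2
R4 → R4 + (1)·R2
REF = 
  [ -5,  -5,  -2]
  [  0,   0,   1]
  [  0,   0,   0]
  [  0,   0,   0]
Pivot columns: 1, 3 → 2 pivots.
dim(Col(A)) = number of pivot columns = 2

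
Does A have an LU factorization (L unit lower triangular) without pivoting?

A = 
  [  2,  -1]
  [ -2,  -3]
Yes.
A[1,1] = 2 ≠ 0, so Gaussian elimination proceeds without a row swap: multiplier ℓ₂₁ = (-2)/(2) = -1, and U[2,2] = -3 - (-1)(-1) = -4.
L = 
  [  1,   0]
  [ -1,   1]
U = 
  [  2,  -1]
  [  0,  -4]
Check row 2 of LU: [(-1)(2), (-1)(-1) + (-4)] = [-2, -3] = row 2 of A ✓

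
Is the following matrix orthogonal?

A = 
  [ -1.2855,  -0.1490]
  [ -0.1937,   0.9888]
No

AᵀA = 
  [  1.6900,   0]
  [  0,   0.9999]
≠ I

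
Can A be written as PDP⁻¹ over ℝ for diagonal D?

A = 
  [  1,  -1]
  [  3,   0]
No

tr(A) = 1, det(A) = 3
Characteristic polynomial: λ² - tr(A)λ + det(A) = λ² - λ + 3
λ² - λ + 3 = 0  ⇒  λ = (1 ± √((-1)² - 4·(3)))/2 = (1 ± √(-11))/2
  = (1 + i√11)/2,  (1 - i√11)/2
Eigenvalues: (1 + i√11)/2, (1 - i√11)/2  (≈ 0.5 + 1.658i, 0.5 - 1.658i)
Has complex eigenvalues (not diagonalizable over ℝ).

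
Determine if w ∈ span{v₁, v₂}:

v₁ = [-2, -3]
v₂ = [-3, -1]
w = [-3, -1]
Yes

Form the augmented matrix and row-reduce:
[v₁|v₂|w] = 
  [ -2,  -3,  -3]
  [ -3,  -1,  -1]
R2 → R2 - (3/2)·R1
REF = 
  [ -2,  -3,  -3]
  [  0, 7/2, 7/2]

No row of the form [0 0 | nonzero], so the system is consistent. Back-substitution gives c₁ = 0, c₂ = 1: w = (0)·v₁ + (1)·v₂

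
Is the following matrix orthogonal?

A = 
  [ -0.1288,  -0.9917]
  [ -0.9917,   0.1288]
Yes

AᵀA = 
  [  1.0001,   0]
  [  0,   1.0001]
≈ I (equal to I up to the 4-dp rounding of the entries)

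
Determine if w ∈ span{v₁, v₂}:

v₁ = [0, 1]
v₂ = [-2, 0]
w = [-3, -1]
Yes

Form the augmented matrix and row-reduce:
[v₁|v₂|w] = 
  [  0,  -2,  -3]
  [  1,   0,  -1]
Swap R1 ↔ R2
REF = 
  [  1,   0,  -1]
  [  0,  -2,  -3]

No row of the form [0 0 | nonzero], so the system is consistent. Back-substitution gives c₁ = -1, c₂ = 3/2: w = (-1)·v₁ + (3/2)·v₂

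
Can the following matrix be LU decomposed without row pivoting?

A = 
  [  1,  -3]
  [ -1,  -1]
Yes.
A[1,1] = 1 ≠ 0, so Gaussian elimination proceeds without a row swap: multiplier ℓ₂₁ = (-1)/(1) = -1, and U[2,2] = -1 - (-1)(-3) = -4.
L = 
  [  1,   0]
  [ -1,   1]
U = 
  [  1,  -3]
  [  0,  -4]
Check row 2 of LU: [(-1)(1), (-1)(-3) + (-4)] = [-1, -1] = row 2 of A ✓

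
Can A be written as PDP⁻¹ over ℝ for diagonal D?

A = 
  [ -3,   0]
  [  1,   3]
Yes

tr(A) = 0, det(A) = -9
Characteristic polynomial: λ² - tr(A)λ + det(A) = λ² - 9
λ² - 9 = (λ + 3)(λ - 3)
Eigenvalues: 3, -3
λ=-3: alg. mult. = 1, geom. mult. = 2 - rank(A - (-3)I) = 2 - 1 = 1
λ=3: alg. mult. = 1, geom. mult. = 2 - rank(A - (3)I) = 2 - 1 = 1
Sum of geometric multiplicities equals n, so A has n independent eigenvectors.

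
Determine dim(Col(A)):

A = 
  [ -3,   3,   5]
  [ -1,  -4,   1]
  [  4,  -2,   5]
dim(Col(A)) = 3

Row reduce:
R2 → R2 - (1/3)·R1
R3 → R3 + (4/3)·R1
R3 → R3 + (2/5)·R2
REF = 
  [  -3,    3,    5]
  [   0,   -5, -2/3]
  [   0,    0, 57/5]
Pivot columns: 1, 2, 3 → 3 pivots.
dim(Col(A)) = number of pivot columns = 3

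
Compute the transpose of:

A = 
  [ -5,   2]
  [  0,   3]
Aᵀ = 
  [ -5,   0]
  [  2,   3]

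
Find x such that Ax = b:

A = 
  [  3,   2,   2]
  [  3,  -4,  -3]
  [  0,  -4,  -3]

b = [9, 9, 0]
Row reduce the augmented matrix [A|b]:
R2 → R2 - (1)·R1
R3 → R3 - (2/3)·R2
REF = 
  [  3,   2,   2,   9]
  [  0,  -6,  -5,   0]
  [  0,   0, 1/3,   0]

Back-substitution:
x₃ = 0 / (1/3) = 0
x₂ = (0 - (-5)(0)) / (-6) = 0
x₁ = (9 - (2)(0) - (2)(0)) / 3 = 3

x = [3, 0, 0]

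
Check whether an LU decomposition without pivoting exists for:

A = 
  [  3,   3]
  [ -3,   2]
Yes.
A[1,1] = 3 ≠ 0, so Gaussian elimination proceeds without a row swap: multiplier ℓ₂₁ = (-3)/(3) = -1, and U[2,2] = 2 - (-1)(3) = 5.
L = 
  [  1,   0]
  [ -1,   1]
U = 
  [  3,   3]
  [  0,   5]
Check row 2 of LU: [(-1)(3), (-1)(3) + 5] = [-3, 2] = row 2 of A ✓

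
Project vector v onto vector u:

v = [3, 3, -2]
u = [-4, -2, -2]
v·u = (3)(-4) + (3)(-2) + (-2)(-2) = -14
u·u = (-4)² + (-2)² + (-2)² = 24
proj_u(v) = (v·u / u·u) × u = (-14/24) × u = (-7/12) × u

proj_u(v) = [7/3, 7/6, 7/6]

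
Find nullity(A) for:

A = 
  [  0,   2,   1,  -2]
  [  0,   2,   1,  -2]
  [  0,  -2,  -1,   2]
nullity(A) = 3

Row reduce:
R2 → R2 - (1)·R1
R3 → R3 + (1)·R1
REF = 
  [  0,   2,   1,  -2]
  [  0,   0,   0,   0]
  [  0,   0,   0,   0]
Pivot columns: 2 → 1 pivot.
rank(A) = 1, so nullity(A) = 4 - 1 = 3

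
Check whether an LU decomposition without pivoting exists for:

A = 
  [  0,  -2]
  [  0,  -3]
Yes.
The first column is zero, so A is already upper triangular: L = I, U = A.
L = 
  [  1,   0]
  [  0,   1]
U = 
  [  0,  -2]
  [  0,  -3]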